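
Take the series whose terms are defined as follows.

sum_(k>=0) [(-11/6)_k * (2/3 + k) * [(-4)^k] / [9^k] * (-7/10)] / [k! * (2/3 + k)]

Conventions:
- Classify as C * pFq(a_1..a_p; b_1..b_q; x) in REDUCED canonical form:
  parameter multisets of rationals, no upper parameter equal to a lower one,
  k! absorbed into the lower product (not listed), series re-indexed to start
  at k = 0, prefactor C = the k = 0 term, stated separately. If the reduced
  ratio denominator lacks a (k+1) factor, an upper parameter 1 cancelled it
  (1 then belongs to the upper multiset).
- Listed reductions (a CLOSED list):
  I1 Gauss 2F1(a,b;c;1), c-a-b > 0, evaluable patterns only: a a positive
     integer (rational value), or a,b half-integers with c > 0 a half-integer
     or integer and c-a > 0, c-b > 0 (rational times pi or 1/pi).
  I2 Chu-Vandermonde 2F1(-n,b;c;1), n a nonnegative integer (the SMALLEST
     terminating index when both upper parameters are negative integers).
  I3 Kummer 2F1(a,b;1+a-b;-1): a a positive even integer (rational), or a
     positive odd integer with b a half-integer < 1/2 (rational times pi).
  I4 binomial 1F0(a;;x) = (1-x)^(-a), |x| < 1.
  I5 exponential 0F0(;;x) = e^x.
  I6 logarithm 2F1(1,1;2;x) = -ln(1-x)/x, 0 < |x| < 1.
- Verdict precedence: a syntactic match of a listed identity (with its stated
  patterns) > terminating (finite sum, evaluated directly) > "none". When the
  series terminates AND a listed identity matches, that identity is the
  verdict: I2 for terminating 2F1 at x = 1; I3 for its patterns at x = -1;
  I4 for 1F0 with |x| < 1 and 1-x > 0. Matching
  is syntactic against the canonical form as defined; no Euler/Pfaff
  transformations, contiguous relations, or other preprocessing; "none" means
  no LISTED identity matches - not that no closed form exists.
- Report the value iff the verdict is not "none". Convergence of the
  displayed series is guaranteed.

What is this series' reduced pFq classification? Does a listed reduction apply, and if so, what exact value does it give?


Prefactor -7/10, argument -4/9: 1F0 with upper {-11/6} over lower {-}. Verdict: the I4 binomial reduction fires (the 1F0 binomial series: exponent 11/6, x = -4/9). Sum: (-7/10) * (13/9)^(11/6).

The tell: from the first term -7/10: the two geometric factors (C = -7/10, x = -4/9) combine into one argument.
Ratio: r(k) = (-4/9) * (k-11/6) / [(k+1)] - poly over poly, x = (-4/9) from leading terms; C = -7/10 at k = 0.


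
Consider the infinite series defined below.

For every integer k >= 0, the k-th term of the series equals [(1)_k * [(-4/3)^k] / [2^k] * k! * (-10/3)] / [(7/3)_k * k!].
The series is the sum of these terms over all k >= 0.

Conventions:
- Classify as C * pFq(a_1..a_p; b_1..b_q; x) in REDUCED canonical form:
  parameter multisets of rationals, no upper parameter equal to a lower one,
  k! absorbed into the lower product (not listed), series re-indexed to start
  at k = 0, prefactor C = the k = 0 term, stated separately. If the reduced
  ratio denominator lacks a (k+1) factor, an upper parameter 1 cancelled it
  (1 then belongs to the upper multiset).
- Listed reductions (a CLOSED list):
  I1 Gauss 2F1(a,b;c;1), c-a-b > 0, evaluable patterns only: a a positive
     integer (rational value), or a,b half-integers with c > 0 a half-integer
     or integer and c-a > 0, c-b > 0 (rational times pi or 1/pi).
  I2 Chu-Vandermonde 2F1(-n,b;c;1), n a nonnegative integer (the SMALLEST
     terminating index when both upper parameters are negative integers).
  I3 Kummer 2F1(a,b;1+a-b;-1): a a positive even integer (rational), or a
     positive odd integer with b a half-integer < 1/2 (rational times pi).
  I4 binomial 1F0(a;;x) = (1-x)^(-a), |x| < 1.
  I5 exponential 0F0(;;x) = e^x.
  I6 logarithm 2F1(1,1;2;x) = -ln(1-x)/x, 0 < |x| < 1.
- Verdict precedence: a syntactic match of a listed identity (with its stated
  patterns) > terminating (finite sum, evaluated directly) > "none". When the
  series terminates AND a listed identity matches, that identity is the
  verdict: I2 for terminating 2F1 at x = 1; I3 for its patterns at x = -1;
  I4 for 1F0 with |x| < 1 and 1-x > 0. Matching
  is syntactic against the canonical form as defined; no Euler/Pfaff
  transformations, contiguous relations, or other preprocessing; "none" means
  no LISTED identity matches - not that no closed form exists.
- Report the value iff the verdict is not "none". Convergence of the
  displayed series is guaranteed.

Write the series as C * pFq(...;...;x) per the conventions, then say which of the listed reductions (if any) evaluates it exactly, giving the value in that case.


First insight: from the first term -10/3: the factorial ratio (C = -10/3) (k+a-1)!/(a-1)! is a rising factorial (a)_k.
Consecutive-term ratio: r(k) = (-2/3) * (k+1) (k+1) / [(k+7/3) (k+1)] - poly over poly, x = (-2/3) from leading terms; C = -10/3 at k = 0.

Canonical form: C = -10/3 times 2F1 with upper {1, 1}, lower {7/3}, x = -2/3. Verdict: none (x = -2/3): each listed identity misses the multisets {1, 1} ; {7/3}.


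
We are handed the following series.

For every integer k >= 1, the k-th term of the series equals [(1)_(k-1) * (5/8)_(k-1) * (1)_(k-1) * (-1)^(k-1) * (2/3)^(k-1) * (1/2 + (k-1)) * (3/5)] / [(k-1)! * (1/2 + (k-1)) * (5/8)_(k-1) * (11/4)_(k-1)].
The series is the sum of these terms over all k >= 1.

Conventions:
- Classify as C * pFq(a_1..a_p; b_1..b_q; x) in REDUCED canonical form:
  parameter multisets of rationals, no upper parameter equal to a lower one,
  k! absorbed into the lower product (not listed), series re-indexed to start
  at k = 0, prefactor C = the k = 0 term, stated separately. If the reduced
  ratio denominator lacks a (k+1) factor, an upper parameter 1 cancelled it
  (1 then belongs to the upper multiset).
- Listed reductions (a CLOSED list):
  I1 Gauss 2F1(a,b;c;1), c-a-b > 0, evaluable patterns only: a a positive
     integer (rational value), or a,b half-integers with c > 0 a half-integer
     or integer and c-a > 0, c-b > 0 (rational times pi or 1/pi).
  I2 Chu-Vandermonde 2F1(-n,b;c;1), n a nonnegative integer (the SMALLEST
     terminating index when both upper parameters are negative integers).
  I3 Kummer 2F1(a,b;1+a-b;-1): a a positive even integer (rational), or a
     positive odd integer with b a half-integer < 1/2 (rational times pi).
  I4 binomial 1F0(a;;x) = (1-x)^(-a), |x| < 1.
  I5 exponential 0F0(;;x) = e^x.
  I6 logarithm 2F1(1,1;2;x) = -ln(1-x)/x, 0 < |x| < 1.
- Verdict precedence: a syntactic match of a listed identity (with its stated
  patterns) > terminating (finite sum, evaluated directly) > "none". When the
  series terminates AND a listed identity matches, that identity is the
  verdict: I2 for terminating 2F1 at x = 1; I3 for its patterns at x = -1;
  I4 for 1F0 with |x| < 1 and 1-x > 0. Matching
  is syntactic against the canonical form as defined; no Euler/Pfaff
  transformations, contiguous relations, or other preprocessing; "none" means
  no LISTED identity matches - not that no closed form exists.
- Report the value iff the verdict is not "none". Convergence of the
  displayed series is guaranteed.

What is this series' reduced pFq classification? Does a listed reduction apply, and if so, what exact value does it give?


This is 3/5 * 2F1(1, 1; 11/4; -2/3) in reduced canonical form. Verdict: none. No listed pattern accepts 2F1(1, 1; 11/4; -2/3).

The tell: with t_0 = 3/5, the (-1)^k factor (C = 3/5) folds into the argument's sign.
Step ratio: r(k) = (-2/3) * (k+1) (k+1) / [(k+11/4) (k+1)] - rational; roots negated = parameters, x = (-2/3), C = 3/5.


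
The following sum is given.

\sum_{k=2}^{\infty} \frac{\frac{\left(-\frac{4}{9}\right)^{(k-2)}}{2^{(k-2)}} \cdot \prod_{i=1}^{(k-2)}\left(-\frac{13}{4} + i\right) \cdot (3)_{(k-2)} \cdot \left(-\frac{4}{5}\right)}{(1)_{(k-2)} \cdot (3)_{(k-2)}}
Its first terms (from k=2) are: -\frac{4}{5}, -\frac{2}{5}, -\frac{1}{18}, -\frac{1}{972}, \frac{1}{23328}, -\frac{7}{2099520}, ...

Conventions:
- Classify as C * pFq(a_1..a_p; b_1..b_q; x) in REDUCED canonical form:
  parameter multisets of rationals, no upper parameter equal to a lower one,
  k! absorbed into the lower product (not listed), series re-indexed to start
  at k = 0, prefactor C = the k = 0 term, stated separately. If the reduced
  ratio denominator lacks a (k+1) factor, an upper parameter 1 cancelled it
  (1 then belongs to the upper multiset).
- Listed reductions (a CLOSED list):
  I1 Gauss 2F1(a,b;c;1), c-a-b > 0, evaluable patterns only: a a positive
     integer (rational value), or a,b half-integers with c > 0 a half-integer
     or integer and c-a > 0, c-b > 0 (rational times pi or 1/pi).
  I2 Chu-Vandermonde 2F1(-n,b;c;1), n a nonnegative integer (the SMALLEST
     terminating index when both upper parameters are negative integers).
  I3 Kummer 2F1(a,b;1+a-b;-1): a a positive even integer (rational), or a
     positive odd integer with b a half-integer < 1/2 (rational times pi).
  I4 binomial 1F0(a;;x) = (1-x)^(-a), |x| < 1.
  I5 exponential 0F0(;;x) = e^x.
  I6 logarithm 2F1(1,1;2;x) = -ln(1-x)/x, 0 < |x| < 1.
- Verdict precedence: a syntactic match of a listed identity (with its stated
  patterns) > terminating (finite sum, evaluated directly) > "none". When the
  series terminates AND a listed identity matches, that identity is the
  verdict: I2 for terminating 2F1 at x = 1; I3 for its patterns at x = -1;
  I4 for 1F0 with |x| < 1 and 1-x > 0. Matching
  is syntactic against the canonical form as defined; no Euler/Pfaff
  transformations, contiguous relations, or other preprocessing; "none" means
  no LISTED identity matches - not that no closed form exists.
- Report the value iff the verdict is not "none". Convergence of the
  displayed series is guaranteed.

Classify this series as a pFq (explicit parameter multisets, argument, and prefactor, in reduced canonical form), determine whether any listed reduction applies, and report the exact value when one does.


This is -\frac{4}{5} * 1F0(-\frac{9}{4}; -; -\frac{2}{9}) in reduced canonical form. Verdict: this is the binomial series (I4) (the 1F0 binomial series: exponent 9/4, x = -\frac{2}{9}). Exact value: \left(-\frac{4}{5}\right) \cdot \left(\frac{11}{9}\right)^{\frac{9}{4}}.

The tell: with t_0 = -\frac{4}{5}, the parameter 3 appears in both the upper and lower lists and cancels.
Term ratio: r(k) = -\frac{2}{9} * (k-\frac{9}{4}) / [(k+1)] - poly over poly, x = -\frac{2}{9} from leading terms; C = -\frac{4}{5} at k = 0.


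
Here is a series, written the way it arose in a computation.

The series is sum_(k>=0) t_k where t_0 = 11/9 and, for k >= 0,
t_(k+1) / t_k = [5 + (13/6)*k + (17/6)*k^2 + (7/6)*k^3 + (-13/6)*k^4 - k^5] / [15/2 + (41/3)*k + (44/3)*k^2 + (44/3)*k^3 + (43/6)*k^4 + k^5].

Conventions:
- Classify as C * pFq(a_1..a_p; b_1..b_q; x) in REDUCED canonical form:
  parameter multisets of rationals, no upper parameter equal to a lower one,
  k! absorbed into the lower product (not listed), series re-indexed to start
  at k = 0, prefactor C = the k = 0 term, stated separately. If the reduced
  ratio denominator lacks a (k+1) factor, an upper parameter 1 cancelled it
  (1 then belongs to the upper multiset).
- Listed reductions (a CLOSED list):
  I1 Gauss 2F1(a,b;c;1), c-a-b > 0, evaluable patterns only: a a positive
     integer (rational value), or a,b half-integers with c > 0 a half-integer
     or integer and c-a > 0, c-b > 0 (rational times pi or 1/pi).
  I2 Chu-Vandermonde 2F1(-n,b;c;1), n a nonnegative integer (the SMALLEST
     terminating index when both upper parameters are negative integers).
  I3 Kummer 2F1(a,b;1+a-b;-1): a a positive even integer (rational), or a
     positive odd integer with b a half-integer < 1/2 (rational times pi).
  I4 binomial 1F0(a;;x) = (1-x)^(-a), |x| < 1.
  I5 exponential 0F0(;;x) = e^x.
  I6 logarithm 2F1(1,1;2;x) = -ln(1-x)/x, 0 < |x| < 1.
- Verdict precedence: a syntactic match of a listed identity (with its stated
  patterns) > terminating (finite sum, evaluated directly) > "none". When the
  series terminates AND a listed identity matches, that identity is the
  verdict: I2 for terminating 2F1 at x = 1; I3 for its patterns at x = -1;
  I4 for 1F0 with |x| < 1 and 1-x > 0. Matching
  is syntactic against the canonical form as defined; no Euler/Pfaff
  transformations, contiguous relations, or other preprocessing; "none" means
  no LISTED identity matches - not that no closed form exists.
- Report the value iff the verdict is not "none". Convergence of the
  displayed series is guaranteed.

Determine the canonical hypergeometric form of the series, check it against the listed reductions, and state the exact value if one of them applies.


Prefactor 11/9, argument -1: 2F1 with upper {-3/2, 2} over lower {9/2}. Verdict: the Kummer evaluation I3 matches (x = -1; c = 9/2 equals 1+a-b for upper {-3/2, 2}: listed pattern). Hence: 77/36.

Key step: t_0 = 11/9 here, and factor the ratio over Q (prefactor 11/9): negated roots = parameters.
Adjacent-term ratio: r(k) = (-1) * (k-3/2) (k+2) / [(k+9/2) (k+1)] - poly over poly, x = (-1) from leading terms; C = 11/9 at k = 0.


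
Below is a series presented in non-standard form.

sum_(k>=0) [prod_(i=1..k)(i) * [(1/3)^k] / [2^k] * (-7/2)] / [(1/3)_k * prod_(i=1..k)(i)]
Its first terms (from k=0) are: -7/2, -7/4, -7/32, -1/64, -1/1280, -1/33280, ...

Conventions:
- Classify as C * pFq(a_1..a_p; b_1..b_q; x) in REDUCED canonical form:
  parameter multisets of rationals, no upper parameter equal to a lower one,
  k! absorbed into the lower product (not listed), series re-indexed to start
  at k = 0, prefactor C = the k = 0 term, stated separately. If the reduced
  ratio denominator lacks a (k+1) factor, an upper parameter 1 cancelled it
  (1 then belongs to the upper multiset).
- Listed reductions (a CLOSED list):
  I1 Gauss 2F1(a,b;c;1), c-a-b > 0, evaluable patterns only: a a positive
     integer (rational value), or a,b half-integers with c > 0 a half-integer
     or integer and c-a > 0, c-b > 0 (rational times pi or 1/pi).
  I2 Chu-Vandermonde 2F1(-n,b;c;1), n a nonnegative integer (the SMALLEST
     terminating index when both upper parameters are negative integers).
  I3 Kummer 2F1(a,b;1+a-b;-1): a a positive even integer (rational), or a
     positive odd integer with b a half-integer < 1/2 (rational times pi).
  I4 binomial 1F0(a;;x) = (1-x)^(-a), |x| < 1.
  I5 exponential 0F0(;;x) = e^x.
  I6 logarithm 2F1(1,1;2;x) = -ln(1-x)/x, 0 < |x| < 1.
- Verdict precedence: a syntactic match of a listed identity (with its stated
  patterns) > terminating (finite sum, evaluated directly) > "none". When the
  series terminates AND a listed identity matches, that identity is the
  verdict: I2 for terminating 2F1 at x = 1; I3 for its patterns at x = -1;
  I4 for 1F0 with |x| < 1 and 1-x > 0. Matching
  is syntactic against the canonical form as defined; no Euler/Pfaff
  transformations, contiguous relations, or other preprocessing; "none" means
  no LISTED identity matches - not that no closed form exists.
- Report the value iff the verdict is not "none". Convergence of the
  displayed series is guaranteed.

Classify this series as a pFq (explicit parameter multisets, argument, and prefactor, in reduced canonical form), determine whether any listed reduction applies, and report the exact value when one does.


Reduced: x = 1/6, 1F1, upper = {1}, lower = {1/3}, C = -7/2. Verdict: none. A 1F1 with upper {1} fits none of I1-I6 at x = 1/6; the sum runs forever.

Key observation: x = (1/6) and the two k-th powers (C = -7/2, x = 1/6) combine into one argument.
Step ratio: r(k) = (1/6) * (k+1) / [(k+1/3) (k+1)] - rational; roots negated = parameters, x = (1/6), C = -7/2.


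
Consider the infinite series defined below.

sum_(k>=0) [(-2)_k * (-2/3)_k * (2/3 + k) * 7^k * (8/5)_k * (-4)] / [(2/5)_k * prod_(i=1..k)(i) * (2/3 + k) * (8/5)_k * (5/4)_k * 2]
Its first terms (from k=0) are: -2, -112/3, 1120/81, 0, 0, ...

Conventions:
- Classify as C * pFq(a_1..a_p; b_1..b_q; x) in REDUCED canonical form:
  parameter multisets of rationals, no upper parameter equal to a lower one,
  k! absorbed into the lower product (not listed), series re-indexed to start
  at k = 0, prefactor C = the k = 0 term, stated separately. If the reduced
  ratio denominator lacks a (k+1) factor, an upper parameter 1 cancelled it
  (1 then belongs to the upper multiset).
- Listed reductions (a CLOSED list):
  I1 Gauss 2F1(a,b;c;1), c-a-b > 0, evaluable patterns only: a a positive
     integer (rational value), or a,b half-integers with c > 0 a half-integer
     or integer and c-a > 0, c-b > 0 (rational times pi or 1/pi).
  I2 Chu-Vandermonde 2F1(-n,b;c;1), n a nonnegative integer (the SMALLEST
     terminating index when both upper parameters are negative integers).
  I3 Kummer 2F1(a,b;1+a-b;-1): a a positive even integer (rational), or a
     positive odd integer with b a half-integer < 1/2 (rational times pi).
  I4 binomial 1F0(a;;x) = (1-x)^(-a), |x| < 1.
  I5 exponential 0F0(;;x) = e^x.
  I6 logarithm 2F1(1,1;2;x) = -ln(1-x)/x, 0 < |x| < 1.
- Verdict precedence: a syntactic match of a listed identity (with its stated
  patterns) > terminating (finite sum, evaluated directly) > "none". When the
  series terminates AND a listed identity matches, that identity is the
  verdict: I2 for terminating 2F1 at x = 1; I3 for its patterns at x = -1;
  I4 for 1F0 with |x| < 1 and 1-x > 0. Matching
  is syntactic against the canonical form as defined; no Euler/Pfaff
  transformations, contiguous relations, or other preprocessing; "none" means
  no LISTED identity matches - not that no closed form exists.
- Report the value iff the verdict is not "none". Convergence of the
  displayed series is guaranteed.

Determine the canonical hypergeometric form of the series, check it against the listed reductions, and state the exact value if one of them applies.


At argument 7: a 2F2 with upper {-2, -2/3}, lower {2/5, 5/4}, scaled by C = -2. Verdict: terminating. With -2 upstairs the series is a 3-term polynomial sum; evaluated term by term. Sum: -2066/81.

Key observation: t_0 being -2, striking the common factor k + 2/3 reduces the term (prefactor -2).
Step ratio: r(k) = 7 * (k-2) (k-2/3) / [(k+2/5) (k+5/4) (k+1)] - rational in k, leading ratio 7; with t_0 = -2, classification follows.


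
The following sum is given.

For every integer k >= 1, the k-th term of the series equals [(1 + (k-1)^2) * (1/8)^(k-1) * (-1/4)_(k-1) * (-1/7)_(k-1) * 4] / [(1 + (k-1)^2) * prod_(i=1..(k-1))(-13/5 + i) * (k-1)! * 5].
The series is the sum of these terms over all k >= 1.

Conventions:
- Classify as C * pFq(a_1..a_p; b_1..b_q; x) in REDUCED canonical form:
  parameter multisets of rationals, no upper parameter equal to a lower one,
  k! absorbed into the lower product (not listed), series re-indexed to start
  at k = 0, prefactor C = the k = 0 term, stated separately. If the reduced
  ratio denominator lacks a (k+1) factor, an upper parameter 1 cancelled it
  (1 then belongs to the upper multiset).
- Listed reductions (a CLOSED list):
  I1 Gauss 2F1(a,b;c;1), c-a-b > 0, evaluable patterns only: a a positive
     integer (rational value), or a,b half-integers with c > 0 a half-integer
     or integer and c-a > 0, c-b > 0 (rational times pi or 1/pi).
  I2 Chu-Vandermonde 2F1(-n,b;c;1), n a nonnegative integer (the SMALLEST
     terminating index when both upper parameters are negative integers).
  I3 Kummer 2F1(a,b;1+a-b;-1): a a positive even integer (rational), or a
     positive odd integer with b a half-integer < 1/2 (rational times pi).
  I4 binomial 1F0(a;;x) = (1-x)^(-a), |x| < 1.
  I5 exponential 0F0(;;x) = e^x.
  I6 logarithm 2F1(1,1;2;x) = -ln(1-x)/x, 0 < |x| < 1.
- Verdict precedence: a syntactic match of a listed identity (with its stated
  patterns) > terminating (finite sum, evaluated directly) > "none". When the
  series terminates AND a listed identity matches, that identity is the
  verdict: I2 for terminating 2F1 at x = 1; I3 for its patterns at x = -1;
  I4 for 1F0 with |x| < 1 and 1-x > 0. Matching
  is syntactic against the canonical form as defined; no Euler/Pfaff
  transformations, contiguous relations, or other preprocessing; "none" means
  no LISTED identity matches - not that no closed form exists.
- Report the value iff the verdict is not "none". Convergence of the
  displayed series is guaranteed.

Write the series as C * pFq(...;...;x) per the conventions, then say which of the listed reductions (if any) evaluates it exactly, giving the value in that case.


Structural cue: t_0 being 4/5, k^2 + 1 divides numerator and denominator alike; C = 4/5, x = 1/8 after cancelling.
Term ratio: r(k) = (1/8) * (k-1/4) (k-1/7) / [(k-8/5) (k+1)] ; factor over Q: parameters, x = (1/8), and C = 4/5.

The series (x = 1/8) is 2F1: upper {-1/4, -1/7}, lower {-8/5}, prefactor 4/5. Verdict: no listed reduction: x = 1/8 and upper {-1/4, -1/7} fail every I1-I6 pattern.


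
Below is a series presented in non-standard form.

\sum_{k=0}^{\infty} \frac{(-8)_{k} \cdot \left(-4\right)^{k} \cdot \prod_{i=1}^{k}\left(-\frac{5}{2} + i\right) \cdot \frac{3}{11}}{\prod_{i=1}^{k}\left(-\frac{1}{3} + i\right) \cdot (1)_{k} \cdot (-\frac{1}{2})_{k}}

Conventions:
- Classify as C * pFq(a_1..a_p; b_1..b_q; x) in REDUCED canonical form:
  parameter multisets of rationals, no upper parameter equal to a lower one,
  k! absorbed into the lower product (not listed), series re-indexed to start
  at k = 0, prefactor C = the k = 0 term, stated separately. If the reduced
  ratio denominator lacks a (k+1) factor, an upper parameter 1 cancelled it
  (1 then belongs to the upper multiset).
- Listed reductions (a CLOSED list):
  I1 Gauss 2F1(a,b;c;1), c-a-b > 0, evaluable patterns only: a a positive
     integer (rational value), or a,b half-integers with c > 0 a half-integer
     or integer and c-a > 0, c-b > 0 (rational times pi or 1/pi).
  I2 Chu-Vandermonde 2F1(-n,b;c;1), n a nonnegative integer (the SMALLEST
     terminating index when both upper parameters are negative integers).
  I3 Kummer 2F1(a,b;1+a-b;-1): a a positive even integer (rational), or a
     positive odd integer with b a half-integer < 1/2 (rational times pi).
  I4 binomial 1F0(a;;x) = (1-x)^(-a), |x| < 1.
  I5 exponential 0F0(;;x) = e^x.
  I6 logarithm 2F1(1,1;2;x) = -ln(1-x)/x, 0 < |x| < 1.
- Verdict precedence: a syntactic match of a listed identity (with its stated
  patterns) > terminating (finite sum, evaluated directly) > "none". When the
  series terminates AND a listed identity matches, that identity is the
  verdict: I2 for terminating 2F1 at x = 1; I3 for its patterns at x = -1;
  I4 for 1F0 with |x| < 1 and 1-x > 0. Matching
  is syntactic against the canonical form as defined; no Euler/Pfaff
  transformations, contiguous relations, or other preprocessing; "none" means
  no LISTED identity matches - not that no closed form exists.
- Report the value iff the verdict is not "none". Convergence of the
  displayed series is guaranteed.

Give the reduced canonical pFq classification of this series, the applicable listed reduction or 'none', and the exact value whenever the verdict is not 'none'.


Reduced: x = -4, 2F2, upper = {-8, -\frac{3}{2}}, lower = {-\frac{1}{2}, \frac{2}{3}}, C = \frac{3}{11}. Verdict: terminating - no listed pattern fits, but -8 in the upper list cuts the series at k = 8; direct evaluation. Hence: -\frac{1259742674121}{1183957775}.

First insight: t_0 = \frac{3}{11} here, and the lower running product (C = 3/11, x = -4) is a rising factorial.
Ratio: r(k) = -4 * (k-8) (k-\frac{3}{2}) / [(k-\frac{1}{2}) (k+\frac{2}{3}) (k+1)] - rational in k. x = -4; t_0 = \frac{3}{11}; negate the roots.


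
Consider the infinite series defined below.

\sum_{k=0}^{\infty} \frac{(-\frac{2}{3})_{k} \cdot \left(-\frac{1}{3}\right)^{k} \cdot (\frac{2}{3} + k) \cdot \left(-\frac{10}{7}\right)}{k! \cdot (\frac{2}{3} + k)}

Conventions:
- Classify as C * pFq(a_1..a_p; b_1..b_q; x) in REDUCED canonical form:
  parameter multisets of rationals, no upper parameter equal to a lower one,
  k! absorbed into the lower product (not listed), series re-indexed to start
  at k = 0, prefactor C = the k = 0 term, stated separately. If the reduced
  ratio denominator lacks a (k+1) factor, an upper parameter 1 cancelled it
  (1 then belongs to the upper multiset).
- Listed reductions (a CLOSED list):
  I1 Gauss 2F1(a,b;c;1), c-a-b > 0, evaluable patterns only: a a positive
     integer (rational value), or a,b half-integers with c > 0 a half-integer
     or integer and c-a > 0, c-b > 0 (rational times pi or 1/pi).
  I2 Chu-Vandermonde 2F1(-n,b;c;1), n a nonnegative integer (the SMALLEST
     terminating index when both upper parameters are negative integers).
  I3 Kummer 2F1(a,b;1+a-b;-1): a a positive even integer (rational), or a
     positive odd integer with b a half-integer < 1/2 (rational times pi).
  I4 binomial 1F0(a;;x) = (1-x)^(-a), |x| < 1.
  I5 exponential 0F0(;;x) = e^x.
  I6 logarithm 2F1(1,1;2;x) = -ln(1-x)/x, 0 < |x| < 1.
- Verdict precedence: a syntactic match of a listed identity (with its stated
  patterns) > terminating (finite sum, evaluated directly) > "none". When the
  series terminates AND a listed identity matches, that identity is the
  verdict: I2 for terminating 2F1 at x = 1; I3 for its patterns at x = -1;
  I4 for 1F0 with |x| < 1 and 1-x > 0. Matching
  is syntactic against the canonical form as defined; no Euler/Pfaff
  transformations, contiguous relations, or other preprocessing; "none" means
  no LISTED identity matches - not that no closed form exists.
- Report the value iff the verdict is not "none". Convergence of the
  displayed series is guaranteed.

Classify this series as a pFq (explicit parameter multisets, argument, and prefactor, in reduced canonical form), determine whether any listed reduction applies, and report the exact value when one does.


This is -\frac{10}{7} * 1F0(-\frac{2}{3}; -; -\frac{1}{3}) in reduced canonical form. Verdict: the I4 binomial reduction applies (the 1F0 binomial series: exponent 2/3, x = -\frac{1}{3}). Sum: \left(-\frac{10}{7}\right) \cdot \left(\frac{4}{3}\right)^{\frac{2}{3}}.

First insight: t_0 = -\frac{10}{7} here, and striking the common factor k + 2/3 reduces the term (C = -10/7, x = -1/3).
Term ratio: r(k) = -\frac{1}{3} * (k-\frac{2}{3}) / [(k+1)] - rational in k, leading ratio -\frac{1}{3}; with t_0 = -\frac{10}{7}, classification follows.


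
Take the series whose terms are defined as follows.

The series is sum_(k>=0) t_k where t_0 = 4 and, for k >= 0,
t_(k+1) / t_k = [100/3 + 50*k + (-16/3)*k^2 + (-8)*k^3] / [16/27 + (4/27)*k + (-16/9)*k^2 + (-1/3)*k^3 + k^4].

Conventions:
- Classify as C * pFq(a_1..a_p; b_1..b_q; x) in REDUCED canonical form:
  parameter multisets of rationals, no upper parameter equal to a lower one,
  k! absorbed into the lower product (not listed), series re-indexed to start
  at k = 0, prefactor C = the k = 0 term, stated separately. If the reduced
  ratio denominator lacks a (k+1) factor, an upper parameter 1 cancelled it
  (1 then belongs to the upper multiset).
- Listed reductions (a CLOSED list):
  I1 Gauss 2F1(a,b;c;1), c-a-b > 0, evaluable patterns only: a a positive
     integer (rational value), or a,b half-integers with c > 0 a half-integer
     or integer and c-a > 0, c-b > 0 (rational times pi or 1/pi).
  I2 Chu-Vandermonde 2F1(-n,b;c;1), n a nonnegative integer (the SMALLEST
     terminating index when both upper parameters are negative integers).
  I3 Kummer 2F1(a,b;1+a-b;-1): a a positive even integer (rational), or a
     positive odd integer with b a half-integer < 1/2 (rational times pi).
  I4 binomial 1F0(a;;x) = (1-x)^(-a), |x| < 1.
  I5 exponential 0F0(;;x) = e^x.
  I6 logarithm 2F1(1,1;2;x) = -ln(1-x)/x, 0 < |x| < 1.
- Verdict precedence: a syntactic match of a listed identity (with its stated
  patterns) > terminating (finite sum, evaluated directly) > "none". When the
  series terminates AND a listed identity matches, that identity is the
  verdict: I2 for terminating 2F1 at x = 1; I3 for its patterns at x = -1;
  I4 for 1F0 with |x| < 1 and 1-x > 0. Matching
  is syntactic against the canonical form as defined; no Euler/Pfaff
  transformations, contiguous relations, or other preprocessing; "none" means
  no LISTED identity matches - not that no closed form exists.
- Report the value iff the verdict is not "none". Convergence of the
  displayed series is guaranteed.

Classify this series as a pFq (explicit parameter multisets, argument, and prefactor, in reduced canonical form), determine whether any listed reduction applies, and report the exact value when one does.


Canonical form: C = 4 times 2F2 with upper {-5/2, 5/2}, lower {-4/3, -2/3}, x = -8. Verdict: none. Every listed pattern misses the 2F2 form at -8, upper {-5/2, 5/2}.

Key step: t_0 = 4 here, and the ratio is unreduced: k + 2/3 divides both sides (prefactor 4).
Term ratio: r(k) = (-8) * (k-5/2) (k+5/2) / [(k-4/3) (k-2/3) (k+1)] - rational in k, leading ratio (-8); with t_0 = 4, classification follows.


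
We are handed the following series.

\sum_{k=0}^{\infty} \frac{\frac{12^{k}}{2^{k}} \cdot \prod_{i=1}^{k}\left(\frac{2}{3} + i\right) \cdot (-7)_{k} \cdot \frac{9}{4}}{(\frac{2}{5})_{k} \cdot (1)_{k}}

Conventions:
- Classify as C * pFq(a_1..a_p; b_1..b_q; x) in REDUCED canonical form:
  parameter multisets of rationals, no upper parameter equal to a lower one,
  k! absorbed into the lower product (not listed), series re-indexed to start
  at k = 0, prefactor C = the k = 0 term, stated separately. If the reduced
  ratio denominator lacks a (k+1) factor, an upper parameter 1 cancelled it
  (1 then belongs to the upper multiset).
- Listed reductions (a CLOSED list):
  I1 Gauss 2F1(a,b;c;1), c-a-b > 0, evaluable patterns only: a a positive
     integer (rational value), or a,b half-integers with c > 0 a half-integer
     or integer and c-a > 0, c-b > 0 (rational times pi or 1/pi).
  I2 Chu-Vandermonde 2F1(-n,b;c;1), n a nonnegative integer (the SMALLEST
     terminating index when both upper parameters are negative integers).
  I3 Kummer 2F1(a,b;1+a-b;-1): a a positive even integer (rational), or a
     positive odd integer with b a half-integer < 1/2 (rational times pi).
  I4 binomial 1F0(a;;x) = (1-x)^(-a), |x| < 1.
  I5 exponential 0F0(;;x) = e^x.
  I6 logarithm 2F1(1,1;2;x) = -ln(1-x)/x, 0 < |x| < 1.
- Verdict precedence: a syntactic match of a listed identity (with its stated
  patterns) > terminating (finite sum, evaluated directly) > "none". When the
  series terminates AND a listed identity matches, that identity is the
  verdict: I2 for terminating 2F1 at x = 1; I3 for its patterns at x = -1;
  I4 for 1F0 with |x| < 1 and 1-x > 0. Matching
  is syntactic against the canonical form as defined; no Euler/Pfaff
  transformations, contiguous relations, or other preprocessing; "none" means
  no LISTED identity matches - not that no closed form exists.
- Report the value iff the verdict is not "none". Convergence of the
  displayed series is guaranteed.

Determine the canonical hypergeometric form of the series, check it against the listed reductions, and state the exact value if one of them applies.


At argument 6: a 2F1 with upper {-7, \frac{5}{3}}, lower {\frac{2}{5}}, scaled by C = \frac{9}{4}. Verdict: terminating. (-7)_k vanishes past k = 7, leaving a 8-term sum, computed directly. Value: -\frac{702825433}{102}.

Key observation: from the first term \frac{9}{4}: (1)_k (prefactor 9/4) is k! itself.
Adjacent-term ratio: r(k) = 6 * (k-7) (k+\frac{5}{3}) / [(k+\frac{2}{5}) (k+1)] - rational; roots negated = parameters, x = 6, C = \frac{9}{4}.


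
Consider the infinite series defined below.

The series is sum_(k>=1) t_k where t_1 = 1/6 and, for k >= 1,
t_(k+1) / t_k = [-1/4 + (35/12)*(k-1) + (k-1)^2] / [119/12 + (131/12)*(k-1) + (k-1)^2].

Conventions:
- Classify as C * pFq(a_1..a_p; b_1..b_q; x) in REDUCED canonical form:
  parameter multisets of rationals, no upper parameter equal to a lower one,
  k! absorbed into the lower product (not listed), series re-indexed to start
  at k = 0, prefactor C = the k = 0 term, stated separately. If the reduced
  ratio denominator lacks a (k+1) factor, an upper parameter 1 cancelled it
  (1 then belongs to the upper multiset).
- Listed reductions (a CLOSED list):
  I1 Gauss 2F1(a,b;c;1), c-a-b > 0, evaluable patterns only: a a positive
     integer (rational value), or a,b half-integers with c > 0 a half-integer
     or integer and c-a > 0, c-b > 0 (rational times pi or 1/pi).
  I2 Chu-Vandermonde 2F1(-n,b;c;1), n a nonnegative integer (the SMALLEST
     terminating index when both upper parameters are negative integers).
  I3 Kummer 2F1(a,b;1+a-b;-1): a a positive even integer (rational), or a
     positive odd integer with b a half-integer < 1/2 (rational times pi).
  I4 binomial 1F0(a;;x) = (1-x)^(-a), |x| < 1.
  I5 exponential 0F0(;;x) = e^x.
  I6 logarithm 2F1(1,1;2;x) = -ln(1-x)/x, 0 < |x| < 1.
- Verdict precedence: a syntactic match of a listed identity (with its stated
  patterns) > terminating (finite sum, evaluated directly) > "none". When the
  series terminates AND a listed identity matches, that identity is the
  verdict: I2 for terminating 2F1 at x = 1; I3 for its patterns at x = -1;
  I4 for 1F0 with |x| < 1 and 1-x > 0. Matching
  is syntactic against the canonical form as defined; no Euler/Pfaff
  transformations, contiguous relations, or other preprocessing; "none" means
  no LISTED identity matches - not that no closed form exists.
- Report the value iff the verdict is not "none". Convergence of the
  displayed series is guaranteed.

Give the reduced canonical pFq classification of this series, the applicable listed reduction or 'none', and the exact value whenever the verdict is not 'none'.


Structural cue: t_0 being 1/6, the expanded ratio factors over Q; C = 1/6, roots give parameters.
Step ratio: r(k) = 1 * (k-1/12) (k+3) / [(k+119/12) (k+1)] - rational in k, leading ratio 1; with t_0 = 1/6, classification follows.

This is 1/6 * 2F1(-1/12, 3; 119/12; 1) in reduced canonical form. Verdict (x = 1): Gauss (I1, integer-parameter pattern) applies (x = 1: the Gamma ratio telescopes since c-a-b = 7 > 0 and a = 3 in Z>0). Value: 843695/5225472.


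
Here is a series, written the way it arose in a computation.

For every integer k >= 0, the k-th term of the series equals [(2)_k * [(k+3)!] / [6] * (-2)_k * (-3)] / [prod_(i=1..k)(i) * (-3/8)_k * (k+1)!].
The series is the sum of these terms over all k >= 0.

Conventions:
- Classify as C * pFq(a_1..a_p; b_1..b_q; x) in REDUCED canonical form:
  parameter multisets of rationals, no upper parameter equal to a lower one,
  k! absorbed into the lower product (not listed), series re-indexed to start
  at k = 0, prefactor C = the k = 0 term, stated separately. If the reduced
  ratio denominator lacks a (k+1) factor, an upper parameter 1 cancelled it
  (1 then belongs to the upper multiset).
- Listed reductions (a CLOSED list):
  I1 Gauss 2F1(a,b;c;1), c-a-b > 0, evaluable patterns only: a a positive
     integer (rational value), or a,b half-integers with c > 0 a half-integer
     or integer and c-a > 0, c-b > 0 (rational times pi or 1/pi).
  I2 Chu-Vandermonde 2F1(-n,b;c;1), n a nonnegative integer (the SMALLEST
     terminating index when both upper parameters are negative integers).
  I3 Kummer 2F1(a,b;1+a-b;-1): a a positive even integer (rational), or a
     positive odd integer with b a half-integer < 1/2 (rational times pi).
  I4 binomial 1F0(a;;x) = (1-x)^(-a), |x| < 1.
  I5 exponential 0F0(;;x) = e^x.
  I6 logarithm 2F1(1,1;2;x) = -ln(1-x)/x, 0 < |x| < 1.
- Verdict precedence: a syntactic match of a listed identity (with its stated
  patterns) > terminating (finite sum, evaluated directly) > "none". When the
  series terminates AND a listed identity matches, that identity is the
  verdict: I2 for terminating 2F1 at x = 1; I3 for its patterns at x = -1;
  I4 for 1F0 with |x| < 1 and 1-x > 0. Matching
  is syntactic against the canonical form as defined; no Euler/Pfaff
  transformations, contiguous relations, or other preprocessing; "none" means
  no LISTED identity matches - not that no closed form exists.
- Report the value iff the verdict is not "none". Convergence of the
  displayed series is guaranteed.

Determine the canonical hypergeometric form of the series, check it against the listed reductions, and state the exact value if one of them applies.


Canonical form: C = -3 times 2F1 with upper {-2, 4}, lower {-3/8}, x = 1. Verdict: this is the Chu-Vandermonde identity I2 (terminating 2F1 at x = 1 with n = 2, b = 4, c = -3/8). Value: 189.

Key observation: from the first term -3: the denominator's factorial ratio (C = -3, x = 1) is a lower Pochhammer.
Consecutive-term ratio: r(k) = 1 * (k-2) (k+4) / [(k-3/8) (k+1)] - rational in k, leading ratio 1; with t_0 = -3, classification follows.


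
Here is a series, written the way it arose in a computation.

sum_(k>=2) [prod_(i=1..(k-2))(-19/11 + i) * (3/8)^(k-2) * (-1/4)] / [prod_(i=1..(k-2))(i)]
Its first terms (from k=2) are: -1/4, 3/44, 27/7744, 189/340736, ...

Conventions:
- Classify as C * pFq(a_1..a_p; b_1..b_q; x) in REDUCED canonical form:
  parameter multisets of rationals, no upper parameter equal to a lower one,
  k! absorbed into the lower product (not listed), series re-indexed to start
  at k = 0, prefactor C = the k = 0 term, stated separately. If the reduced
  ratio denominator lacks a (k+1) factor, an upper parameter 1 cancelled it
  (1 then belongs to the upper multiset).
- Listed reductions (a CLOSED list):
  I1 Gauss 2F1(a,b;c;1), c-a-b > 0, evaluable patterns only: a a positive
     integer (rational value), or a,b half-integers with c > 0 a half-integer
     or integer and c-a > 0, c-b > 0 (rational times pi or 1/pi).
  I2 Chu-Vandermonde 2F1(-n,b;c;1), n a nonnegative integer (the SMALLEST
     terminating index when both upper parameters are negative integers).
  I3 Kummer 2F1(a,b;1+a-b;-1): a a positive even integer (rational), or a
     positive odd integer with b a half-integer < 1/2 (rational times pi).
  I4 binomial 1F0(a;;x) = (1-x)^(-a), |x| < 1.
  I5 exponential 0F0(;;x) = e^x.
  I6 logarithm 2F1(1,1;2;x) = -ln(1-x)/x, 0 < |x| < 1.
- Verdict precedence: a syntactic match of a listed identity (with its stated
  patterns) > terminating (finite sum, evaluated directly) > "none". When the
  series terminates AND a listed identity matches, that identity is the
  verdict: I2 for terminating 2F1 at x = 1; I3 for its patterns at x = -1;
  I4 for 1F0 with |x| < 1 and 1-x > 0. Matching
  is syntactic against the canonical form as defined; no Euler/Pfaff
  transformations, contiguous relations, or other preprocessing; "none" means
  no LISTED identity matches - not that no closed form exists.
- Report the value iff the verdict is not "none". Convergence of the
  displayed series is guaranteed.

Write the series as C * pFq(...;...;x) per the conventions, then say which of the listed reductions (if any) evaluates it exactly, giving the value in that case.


Prefactor -1/4, argument 3/8: 1F0 with upper {-8/11} over lower {-}. Verdict (x = 3/8): the binomial series (I4) applies (the 1F0 binomial series: exponent 8/11, x = 3/8). Its exact value is (-1/4) * (5/8)^(8/11).

Structural cue: x = (3/8) and the product of the first k integers (C = -1/4) is k!.
Adjacent-term ratio: r(k) = (3/8) * (k-8/11) / [(k+1)] ; factor over Q: parameters, x = (3/8), and C = -1/4.


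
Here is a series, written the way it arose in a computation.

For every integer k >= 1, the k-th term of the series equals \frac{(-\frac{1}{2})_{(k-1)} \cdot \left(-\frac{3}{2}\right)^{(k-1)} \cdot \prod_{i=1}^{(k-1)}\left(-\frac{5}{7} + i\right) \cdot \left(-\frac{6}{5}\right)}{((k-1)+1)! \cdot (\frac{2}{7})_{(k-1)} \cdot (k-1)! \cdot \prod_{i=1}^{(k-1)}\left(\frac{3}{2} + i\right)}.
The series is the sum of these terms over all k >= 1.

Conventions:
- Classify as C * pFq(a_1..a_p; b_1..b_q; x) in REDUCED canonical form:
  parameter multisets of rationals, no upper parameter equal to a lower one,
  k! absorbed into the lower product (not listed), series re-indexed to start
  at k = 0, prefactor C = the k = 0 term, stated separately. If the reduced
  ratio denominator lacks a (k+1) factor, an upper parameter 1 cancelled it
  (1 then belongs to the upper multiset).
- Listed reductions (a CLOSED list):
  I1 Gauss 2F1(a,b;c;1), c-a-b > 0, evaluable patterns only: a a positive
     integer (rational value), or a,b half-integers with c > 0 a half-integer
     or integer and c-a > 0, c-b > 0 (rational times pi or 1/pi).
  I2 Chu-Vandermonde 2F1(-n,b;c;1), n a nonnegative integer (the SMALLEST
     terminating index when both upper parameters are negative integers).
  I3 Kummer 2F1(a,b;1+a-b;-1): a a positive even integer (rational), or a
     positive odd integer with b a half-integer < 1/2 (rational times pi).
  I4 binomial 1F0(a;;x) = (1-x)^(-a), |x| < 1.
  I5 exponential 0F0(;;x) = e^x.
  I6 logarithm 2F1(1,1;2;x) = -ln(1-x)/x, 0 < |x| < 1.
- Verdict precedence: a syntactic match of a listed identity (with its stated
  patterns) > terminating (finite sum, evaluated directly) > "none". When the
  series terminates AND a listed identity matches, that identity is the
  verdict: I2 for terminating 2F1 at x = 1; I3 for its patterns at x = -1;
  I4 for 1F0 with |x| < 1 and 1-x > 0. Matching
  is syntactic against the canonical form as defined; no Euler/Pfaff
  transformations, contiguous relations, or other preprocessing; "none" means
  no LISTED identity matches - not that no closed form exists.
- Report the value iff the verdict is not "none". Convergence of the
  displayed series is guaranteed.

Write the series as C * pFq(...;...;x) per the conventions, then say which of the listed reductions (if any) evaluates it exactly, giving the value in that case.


With C = -\frac{6}{5}: the canonical form is 1F2(-\frac{1}{2}; 2, \frac{5}{2}; -\frac{3}{2}). Verdict: none - at argument -\frac{3}{2} the multisets {-\frac{1}{2}} ; {2, \frac{5}{2}} match no listed identity.

Key step: x = -\frac{3}{2} and the parameter 2/7 appears in both the upper and lower lists and cancels.
Ratio: r(k) = -\frac{3}{2} * (k-\frac{1}{2}) / [(k+2) (k+\frac{5}{2}) (k+1)] - rational; roots negated = parameters, x = -\frac{3}{2}, C = -\frac{6}{5}.
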